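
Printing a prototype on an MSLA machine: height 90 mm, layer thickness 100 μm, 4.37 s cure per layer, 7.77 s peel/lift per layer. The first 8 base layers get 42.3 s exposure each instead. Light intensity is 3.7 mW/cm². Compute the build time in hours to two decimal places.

3.12 hours

Layers = ⌈90/0.1⌉ = 900.
Bottom layers = 8 × (42.3 + 7.77) = 400.56 s.
Remaining layers = 892 × (4.37 + 7.77) = 10828.88 s.
Sum: 400.56 + 10828.88 = 11229.44 s → 3.12 hours.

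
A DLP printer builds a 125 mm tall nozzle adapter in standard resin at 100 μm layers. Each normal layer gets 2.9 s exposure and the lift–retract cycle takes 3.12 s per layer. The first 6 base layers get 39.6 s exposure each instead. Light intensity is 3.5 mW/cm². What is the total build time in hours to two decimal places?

2.15 hours

Layer count = ceil(125 / 0.1) = 1250.
Base layers = 6 × (39.6 + 3.12), so 256.32 s.
Remaining layers: 1244 × (2.9 + 3.12) → 7488.88 s.
Total = 256.32 + 7488.88 = 7745.2 s = 2.15 hours.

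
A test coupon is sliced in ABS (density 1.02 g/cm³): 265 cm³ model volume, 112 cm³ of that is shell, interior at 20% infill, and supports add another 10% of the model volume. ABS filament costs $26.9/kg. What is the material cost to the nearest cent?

$4.64

Infill region = 265 − 112 = 153 cm³.
Infill deposited = 0.20 × 153, so 30.6 cm³.
Support = 0.10 × 265 = 26.5 cm³.
Total printed volume = 112 + 30.6 + 26.5, so 169.1 cm³.
Mass = 169.1 × 1.02, so 172.482 g.
Cost = 172.482 g / 1000 × $26.9/kg = $4.64.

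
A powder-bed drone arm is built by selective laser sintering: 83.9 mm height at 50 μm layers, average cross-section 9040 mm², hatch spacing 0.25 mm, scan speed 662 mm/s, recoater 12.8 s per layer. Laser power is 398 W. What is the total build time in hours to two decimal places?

31.43 hours

Layers = ⌈83.9/0.05⌉ = 1678.
Scan path per layer = 9040 / 0.25, so 36160 mm.
Laser time per layer = 36160 / 662, so 54.6224 s.
Layer cycle = 54.6224 + 12.8 = 67.4224 s.
Build time = 1678 × 67.4224 = 113134.7872 s = 31.43 hours.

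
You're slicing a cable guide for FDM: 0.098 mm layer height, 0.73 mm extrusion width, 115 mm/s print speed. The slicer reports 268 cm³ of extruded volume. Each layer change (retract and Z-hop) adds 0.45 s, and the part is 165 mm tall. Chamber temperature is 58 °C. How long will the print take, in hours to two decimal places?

Bead cross-section = 0.098 × 0.73, so 0.07154 mm².
Total extruded path = 268000/0.07154 = 3746156 mm.
Extrusion time = 3746156 / 115, so 32575.3 s.
Layers = ⌈165/0.098⌉ = 1684.
Non-print overhead: 1684 × 0.45 → 757.8 s.
Total = 32575.3 + 757.8 = 33333.1 s = 9.26 hours.

9.26 hours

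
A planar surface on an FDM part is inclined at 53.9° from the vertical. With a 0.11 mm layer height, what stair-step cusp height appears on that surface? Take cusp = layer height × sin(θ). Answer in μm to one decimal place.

sin(53.9°) = 0.8080, so cusp = 0.11 × 0.8080 = 0.08888 mm → 88.9 μm.

88.9 μm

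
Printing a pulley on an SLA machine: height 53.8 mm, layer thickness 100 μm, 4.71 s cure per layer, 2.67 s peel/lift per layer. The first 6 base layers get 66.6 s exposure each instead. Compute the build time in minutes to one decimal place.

Layer count = ceil(53.8 / 0.1) = 538.
Base layers: 6 × (66.6 + 2.67) → 415.62 s.
Normal layers: 532 × (4.71 + 2.67) → 3926.16 s.
Total = 415.62 + 3926.16 = 4341.78 s = 72.4 minutes.

72.4 minutes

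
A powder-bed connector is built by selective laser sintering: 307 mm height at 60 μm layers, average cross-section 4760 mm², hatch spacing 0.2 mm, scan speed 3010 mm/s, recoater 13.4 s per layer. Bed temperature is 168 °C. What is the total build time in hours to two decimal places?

Number of layers: 307 / 0.06 → 5117 (rounded up).
Per-layer scan distance = 4760 / 0.2, so 23800 mm.
Per-layer scan time: 23800 / 3010 → 7.907 s.
Time per layer = 7.907 + 13.4 = 21.307 s.
Total: 5117 × 21.307 s = 109027.919 s → 30.29 hours.

30.29 hours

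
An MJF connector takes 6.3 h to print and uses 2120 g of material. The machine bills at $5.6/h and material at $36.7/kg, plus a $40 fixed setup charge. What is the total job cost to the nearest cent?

$153.08

Time charge: 5.6 × 6.3 → $35.28.
Feedstock cost = 36.7 × 2120/1000, so $77.804.
Adding setup: 35.28 + 77.804 + 40 → 153.084 ≈ $153.08.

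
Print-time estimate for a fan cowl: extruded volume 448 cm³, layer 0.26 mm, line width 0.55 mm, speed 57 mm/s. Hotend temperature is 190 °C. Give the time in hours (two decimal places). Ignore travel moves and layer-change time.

15.27 hours

Bead cross-section = 0.26 × 0.55 = 0.143 mm².
Toolpath length = 448 cm³ / 0.143 mm² = 448000 / 0.143 = 3132867.1 mm.
Print-move time = 3132867.1 / 57 = 54962.6 s.
Converting: 54962.6 s = 15.27 hours.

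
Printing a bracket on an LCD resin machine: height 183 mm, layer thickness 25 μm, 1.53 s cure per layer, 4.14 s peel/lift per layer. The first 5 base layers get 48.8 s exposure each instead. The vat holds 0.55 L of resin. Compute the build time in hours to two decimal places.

11.59 hours

Layers = ⌈183/0.025⌉ = 7320.
Bottom layers = 5 × (48.8 + 4.14) = 264.7 s.
Normal layers = 7315 × (1.53 + 4.14) = 41476.05 s.
Sum: 264.7 + 41476.05 = 41740.75 s → 11.59 hours.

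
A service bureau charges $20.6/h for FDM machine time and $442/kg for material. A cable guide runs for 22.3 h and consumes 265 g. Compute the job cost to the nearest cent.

Time charge: 20.6 × 22.3 → $459.38.
Material cost = 442 × 265/1000, so $117.13.
Total = 459.38 + 117.13 = $576.51.

$576.51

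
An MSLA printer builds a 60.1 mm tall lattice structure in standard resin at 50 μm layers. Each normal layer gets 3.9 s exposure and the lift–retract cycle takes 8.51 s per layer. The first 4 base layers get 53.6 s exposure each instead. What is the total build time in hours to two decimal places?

4.20 hours

Layer count = ceil(60.1 / 0.05) = 1202.
Burn-in layers = 4 × (53.6 + 8.51) = 248.44 s.
Remaining layers = 1198 × (3.9 + 8.51) = 14867.18 s.
Total = 248.44 + 14867.18 = 15115.62 s = 4.20 hours.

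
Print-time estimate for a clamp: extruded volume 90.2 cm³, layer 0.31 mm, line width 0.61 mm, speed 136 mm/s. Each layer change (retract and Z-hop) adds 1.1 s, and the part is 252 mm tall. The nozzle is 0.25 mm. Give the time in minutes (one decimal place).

73.4 minutes

Bead cross-section = 0.31 × 0.61, so 0.1891 mm².
Toolpath length = 90.2 cm³ / 0.1891 mm² = 90200 / 0.1891 = 476996.3 mm.
Extrusion time: 476996.3 / 136 → 3507.3 s.
Layers = ⌈252/0.31⌉ = 813.
Z-hop total = 813 × 1.1, so 894.3 s.
Altogether 3507.3 + 894.3 = 4401.6 s, i.e. 73.4 minutes.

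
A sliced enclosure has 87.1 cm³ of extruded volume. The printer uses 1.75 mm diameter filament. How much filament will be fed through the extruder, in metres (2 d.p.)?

36.21 m

A = π r² = π × 0.875² = 2.4053 mm².
L = 87100 mm³ / 2.4053 mm² = 36211.7 mm, i.e. 36.21 m.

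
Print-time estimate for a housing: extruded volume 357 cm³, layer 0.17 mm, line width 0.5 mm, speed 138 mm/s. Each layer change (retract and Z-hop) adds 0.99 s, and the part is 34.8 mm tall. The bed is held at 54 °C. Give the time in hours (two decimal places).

8.51 hours

Bead cross-section: 0.17 × 0.5 → 0.085 mm².
Toolpath length = 357 cm³ / 0.085 mm² = 357000 / 0.085 = 4200000 mm.
Extrusion time = 4200000 / 138 = 30434.8 s.
Number of layers: 34.8 / 0.17 → 205 (rounded up).
Non-print overhead = 205 × 0.99, so 202.95 s.
Total = 30434.8 + 202.95 = 30637.75 s = 8.51 hours.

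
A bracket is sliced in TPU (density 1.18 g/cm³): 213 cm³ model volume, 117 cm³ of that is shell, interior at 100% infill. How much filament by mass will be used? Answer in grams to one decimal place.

Volume inside the shell = 213 − 117 = 96 cm³.
Infill deposited = 1.00 × 96 = 96 cm³.
Deposited volume = 117 + 96 = 213 cm³.
Mass = 213 × 1.18, so 251.34 g.

251.3 g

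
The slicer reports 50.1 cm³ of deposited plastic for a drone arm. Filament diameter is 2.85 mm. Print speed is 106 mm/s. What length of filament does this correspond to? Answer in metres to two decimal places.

7.85 m

A = π r² = π × 1.425² = 6.3794 mm².
L = 50100 mm³ / 6.3794 mm² = 7853.4 mm, i.e. 7.85 m.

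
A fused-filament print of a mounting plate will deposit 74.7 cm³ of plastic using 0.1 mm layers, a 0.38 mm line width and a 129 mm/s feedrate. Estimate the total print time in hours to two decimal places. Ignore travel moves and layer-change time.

Bead cross-section = 0.1 × 0.38 = 0.038 mm².
Path length: 74700 mm³ / 0.038 mm² → 1965789.5 mm.
Time extruding: 1965789.5 / 129 → 15238.7 s.
That's 15238.7 s → 4.23 hours.

4.23 hours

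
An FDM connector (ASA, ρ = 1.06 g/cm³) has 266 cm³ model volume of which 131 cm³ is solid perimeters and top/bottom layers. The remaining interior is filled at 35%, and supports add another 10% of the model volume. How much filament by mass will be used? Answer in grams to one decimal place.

217.1 g

Volume inside the shell = 266 − 131 = 135 cm³.
Infill volume = 0.35 × 135 = 47.25 cm³.
Support = 0.10 × 266, so 26.6 cm³.
Deposited volume = 131 + 47.25 + 26.6, so 204.85 cm³.
Mass = 204.85 × 1.06 = 217.141 g.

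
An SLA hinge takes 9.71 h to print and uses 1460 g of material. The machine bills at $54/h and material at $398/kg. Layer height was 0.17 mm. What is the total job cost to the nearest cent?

$1105.42

Machine cost = 54 × 9.71 = $524.34.
Feedstock cost = 398 × 1460/1000 = $581.08.
Total = 524.34 + 581.08 = $1105.42.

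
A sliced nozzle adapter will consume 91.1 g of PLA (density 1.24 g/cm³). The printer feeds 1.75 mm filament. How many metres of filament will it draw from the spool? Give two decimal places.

Extruded volume: 91.1/1.24 = 73.4677 cm³ (73467.7 mm³).
Filament cross-section = π × (1.75/2)² = 2.4053 mm².
L = V/A = 73467.7/2.4053 = 30544.09 mm → 30.54 m.

30.54 m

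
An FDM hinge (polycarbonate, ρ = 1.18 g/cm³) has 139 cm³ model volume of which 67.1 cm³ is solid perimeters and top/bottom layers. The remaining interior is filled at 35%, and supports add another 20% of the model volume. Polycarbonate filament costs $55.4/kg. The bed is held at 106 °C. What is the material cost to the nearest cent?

Interior volume = 139 − 67.1, so 71.9 cm³.
Infill volume: 0.35 × 71.9 → 25.165 cm³.
Support = 0.20 × 139, so 27.8 cm³.
Total extruded: 67.1 + 25.165 + 27.8 → 120.065 cm³.
Mass = 120.065 × 1.18, so 141.6767 g.
Cost = 141.6767 g / 1000 × $55.4/kg = $7.85.

$7.85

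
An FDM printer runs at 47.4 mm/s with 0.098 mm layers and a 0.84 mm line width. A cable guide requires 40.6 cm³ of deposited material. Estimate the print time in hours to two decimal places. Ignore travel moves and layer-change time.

Bead cross-section = 0.098 × 0.84 = 0.08232 mm².
Path length: 40600 mm³ / 0.08232 mm² → 493197.3 mm.
Print-move time = 493197.3 / 47.4 = 10405 s.
10405 s = 2.89 hours.

2.89 hours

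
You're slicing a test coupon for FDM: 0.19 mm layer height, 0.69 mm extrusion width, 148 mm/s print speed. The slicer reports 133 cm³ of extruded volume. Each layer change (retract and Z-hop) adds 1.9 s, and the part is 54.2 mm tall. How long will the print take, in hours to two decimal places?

Line area = 0.19 × 0.69, so 0.1311 mm².
Path length: 133000 mm³ / 0.1311 mm² → 1014492.8 mm.
Print-move time = 1014492.8 / 148 = 6854.7 s.
Layers = ⌈54.2/0.19⌉ = 286.
Non-print overhead = 286 × 1.9 = 543.4 s.
Altogether 6854.7 + 543.4 = 7398.1 s, i.e. 2.06 hours.

2.06 hours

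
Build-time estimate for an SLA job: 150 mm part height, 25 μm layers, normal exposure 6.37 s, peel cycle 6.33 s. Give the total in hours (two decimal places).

Layers = ⌈150/0.025⌉ = 6000.
Cycle time = 6.37 + 6.33, so 12.7 s.
Build time: 6000 × 12.7 s = 76200 s, i.e. 21.17 hours.

21.17 hours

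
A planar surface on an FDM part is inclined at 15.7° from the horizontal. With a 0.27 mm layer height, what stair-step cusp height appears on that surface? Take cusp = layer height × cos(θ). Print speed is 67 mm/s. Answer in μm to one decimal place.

259.9 μm

h_c = t·cos θ = 0.27 × 0.9627 = 0.259929 mm (259.9 μm).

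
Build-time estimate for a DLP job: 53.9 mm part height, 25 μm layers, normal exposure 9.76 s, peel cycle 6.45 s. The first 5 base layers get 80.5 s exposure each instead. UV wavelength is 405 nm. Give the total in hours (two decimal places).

9.81 hours

Layers = ⌈53.9/0.025⌉ = 2156.
Base layers = 5 × (80.5 + 6.45) = 434.75 s.
Regular layers: 2151 × (9.76 + 6.45) → 34867.71 s.
Total = 434.75 + 34867.71 = 35302.46 s = 9.81 hours.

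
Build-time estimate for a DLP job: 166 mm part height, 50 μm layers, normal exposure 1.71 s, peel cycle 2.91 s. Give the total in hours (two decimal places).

Number of layers: 166 / 0.05 → 3320 (rounded up).
Per-layer time = 1.71 + 2.91 = 4.62 s.
Build time: 3320 × 4.62 s = 15338.4 s, i.e. 4.26 hours.

4.26 hours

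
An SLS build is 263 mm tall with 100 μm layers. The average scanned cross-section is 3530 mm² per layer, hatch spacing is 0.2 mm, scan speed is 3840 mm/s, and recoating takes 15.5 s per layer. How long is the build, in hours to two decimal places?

Layer count = ceil(263 / 0.1) = 2630.
Scan path per layer: 3530 / 0.2 → 17650 mm.
Laser time per layer: 17650 / 3840 → 4.5964 s.
Per-layer time = 4.5964 + 15.5, so 20.0964 s.
Build time = 2630 × 20.0964 = 52853.532 s = 14.68 hours.

14.68 hours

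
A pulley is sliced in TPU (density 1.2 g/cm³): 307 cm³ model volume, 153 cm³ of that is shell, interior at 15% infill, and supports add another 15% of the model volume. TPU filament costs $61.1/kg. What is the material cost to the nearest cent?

$16.29

Infill region = 307 − 153 = 154 cm³.
Infill volume = 0.15 × 154 = 23.1 cm³.
Support = 0.15 × 307, so 46.05 cm³.
Total extruded = 153 + 23.1 + 46.05 = 222.15 cm³.
Mass = 222.15 × 1.2 = 266.58 g.
Cost = 266.58 g / 1000 × $61.1/kg = $16.29.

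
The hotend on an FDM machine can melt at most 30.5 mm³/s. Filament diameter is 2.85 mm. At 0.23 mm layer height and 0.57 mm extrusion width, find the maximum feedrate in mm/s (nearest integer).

Extrusion cross-section: 0.23 × 0.57 → 0.1311 mm².
v_max = Q/A = 30.5/0.1311 = 232.65 mm/s → 233 mm/s.

233 mm/s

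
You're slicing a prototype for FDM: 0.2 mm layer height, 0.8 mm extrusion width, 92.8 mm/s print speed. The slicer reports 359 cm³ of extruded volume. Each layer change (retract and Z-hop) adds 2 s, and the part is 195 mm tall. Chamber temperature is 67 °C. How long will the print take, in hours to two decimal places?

7.26 hours

Extrusion cross-section: 0.2 × 0.8 → 0.16 mm².
Path length: 359000 mm³ / 0.16 mm² → 2243750 mm.
Extrusion time = 2243750 / 92.8, so 24178.3 s.
Number of layers: 195 / 0.2 → 975 (rounded up).
Layer-change overhead: 975 × 2 → 1950 s.
Altogether 24178.3 + 1950 = 26128.3 s, i.e. 7.26 hours.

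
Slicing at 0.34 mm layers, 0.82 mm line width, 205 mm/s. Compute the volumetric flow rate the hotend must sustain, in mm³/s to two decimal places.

Extrusion cross-section: 0.34 × 0.82 → 0.2788 mm².
Q = v·A = 205 × 0.2788 = 57.15 mm³/s.

57.15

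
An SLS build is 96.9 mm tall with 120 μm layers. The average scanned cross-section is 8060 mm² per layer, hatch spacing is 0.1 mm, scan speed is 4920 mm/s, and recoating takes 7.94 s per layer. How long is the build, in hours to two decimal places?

Layers = ⌈96.9/0.12⌉ = 808.
Scan path per layer: 8060 / 0.1 → 80600 mm.
Per-layer scan time: 80600 / 4920 → 16.3821 s.
Per-layer time: 16.3821 + 7.94 → 24.3221 s.
Total: 808 × 24.3221 s = 19652.2568 s → 5.46 hours.

5.46 hours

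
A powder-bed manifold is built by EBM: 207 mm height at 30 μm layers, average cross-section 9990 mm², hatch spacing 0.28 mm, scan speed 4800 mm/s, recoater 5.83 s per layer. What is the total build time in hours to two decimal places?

Layer count = ceil(207 / 0.03) = 6900.
Hatch length per layer: 9990 / 0.28 → 35678.6 mm.
Per-layer scan time = 35678.6 / 4800 = 7.433 s.
Layer cycle = 7.433 + 5.83 = 13.263 s.
Build time = 6900 × 13.263 = 91514.7 s = 25.42 hours.

25.42 hours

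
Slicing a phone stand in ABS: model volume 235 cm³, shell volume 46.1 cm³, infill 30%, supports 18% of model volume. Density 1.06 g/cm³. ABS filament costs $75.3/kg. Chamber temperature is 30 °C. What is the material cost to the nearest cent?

$11.58

Infill region = 235 − 46.1, so 188.9 cm³.
Deposited infill = 0.30 × 188.9 = 56.67 cm³.
Support = 0.18 × 235 = 42.3 cm³.
Deposited volume = 46.1 + 56.67 + 42.3 = 145.07 cm³.
Mass = 145.07 × 1.06 = 153.7742 g.
Cost = 153.7742 g / 1000 × $75.3/kg = $11.58.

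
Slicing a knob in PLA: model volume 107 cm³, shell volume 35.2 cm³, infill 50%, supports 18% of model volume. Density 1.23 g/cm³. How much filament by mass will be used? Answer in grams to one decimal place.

111.1 g

Volume inside the shell = 107 − 35.2, so 71.8 cm³.
Infill volume: 0.50 × 71.8 → 35.9 cm³.
Support = 0.18 × 107, so 19.26 cm³.
Deposited volume = 35.2 + 35.9 + 19.26, so 90.36 cm³.
Mass = 90.36 × 1.23, so 111.1428 g.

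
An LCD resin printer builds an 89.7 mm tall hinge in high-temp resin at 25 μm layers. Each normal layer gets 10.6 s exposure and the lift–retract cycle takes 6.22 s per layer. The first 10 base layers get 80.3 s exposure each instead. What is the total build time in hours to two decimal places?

16.96 hours

Number of layers: 89.7 / 0.025 → 3588 (rounded up).
Base layers = 10 × (80.3 + 6.22) = 865.2 s.
Regular layers = 3578 × (10.6 + 6.22), so 60181.96 s.
Sum: 865.2 + 60181.96 = 61047.16 s → 16.96 hours.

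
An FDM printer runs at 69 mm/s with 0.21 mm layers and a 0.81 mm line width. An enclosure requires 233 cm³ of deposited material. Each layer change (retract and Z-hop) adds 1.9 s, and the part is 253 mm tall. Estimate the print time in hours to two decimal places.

6.15 hours

Line area: 0.21 × 0.81 → 0.1701 mm².
Total extruded path = 233000/0.1701 = 1369782.5 mm.
Print-move time = 1369782.5 / 69 = 19851.9 s.
Layer count = ceil(253 / 0.21) = 1205.
Layer-change overhead: 1205 × 1.9 → 2289.5 s.
Altogether 19851.9 + 2289.5 = 22141.4 s, i.e. 6.15 hours.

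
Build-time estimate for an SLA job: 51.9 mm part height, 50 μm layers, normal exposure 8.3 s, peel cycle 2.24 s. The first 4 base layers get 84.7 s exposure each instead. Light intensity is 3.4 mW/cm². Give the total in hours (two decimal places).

3.12 hours

Layers = ⌈51.9/0.05⌉ = 1038.
Burn-in layers: 4 × (84.7 + 2.24) → 347.76 s.
Normal layers = 1034 × (8.3 + 2.24) = 10898.36 s.
Sum: 347.76 + 10898.36 = 11246.12 s → 3.12 hours.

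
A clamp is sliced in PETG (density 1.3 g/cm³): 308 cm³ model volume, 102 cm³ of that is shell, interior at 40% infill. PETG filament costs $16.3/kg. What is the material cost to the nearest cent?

$3.91

Volume inside the shell: 308 − 102 → 206 cm³.
Infill deposited = 0.40 × 206, so 82.4 cm³.
Total printed volume: 102 + 82.4 → 184.4 cm³.
Mass: 184.4 × 1.3 → 239.72 g.
At $16.3/kg: 239.72/1000 × 16.3 = $3.91.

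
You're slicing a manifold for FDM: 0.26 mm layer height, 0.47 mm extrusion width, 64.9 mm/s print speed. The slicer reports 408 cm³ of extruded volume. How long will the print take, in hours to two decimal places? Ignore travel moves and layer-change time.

14.29 hours

Extrusion cross-section = 0.26 × 0.47 = 0.1222 mm².
Total extruded path = 408000/0.1222 = 3338788.9 mm.
Extrusion time = 3338788.9 / 64.9 = 51445.1 s.
Converting: 51445.1 s = 14.29 hours.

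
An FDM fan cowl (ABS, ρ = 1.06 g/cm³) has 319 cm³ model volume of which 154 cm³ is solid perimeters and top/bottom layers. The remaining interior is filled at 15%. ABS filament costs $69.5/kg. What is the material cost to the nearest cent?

$13.17

Infill region = 319 − 154 = 165 cm³.
Infill deposited = 0.15 × 165 = 24.75 cm³.
Total printed volume = 154 + 24.75 = 178.75 cm³.
Mass = 178.75 × 1.06, so 189.475 g.
Cost = 189.475 g / 1000 × $69.5/kg = $13.17.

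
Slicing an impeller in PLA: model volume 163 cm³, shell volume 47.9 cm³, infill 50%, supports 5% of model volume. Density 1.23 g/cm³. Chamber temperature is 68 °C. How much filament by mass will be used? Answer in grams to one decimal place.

Infill region = 163 − 47.9 = 115.1 cm³.
Infill volume = 0.50 × 115.1, so 57.55 cm³.
Support = 0.05 × 163, so 8.15 cm³.
Deposited volume: 47.9 + 57.55 + 8.15 → 113.6 cm³.
Mass: 113.6 × 1.23 → 139.728 g.

139.7 g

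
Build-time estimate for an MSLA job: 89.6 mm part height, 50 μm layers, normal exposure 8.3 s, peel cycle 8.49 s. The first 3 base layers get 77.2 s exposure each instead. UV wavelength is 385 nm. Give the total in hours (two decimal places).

8.42 hours

Layers = ⌈89.6/0.05⌉ = 1792.
Bottom layers = 3 × (77.2 + 8.49) = 257.07 s.
Normal layers = 1789 × (8.3 + 8.49) = 30037.31 s.
Sum: 257.07 + 30037.31 = 30294.38 s → 8.42 hours.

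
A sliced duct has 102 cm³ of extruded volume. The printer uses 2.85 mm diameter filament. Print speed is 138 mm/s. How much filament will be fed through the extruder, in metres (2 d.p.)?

A = π r² = π × 1.425² = 6.3794 mm².
Length = 102 cm³ / 6.3794 mm² = 102000 / 6.3794 = 15988.96 mm = 15.99 m.

15.99 m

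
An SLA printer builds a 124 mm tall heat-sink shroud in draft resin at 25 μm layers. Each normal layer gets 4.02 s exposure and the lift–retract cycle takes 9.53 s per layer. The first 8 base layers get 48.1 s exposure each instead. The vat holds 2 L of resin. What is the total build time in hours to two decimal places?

18.77 hours

Number of layers: 124 / 0.025 → 4960 (rounded up).
Base layers = 8 × (48.1 + 9.53), so 461.04 s.
Regular layers = 4952 × (4.02 + 9.53) = 67099.6 s.
Total = 461.04 + 67099.6 = 67560.64 s = 18.77 hours.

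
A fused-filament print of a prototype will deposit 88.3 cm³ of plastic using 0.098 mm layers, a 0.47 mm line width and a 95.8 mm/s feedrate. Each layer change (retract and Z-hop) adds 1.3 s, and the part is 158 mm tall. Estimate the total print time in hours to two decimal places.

6.14 hours

Extrusion cross-section = 0.098 × 0.47, so 0.04606 mm².
Toolpath length = 88.3 cm³ / 0.04606 mm² = 88300 / 0.04606 = 1917064.7 mm.
Extrusion time = 1917064.7 / 95.8 = 20011.1 s.
Layer count = ceil(158 / 0.098) = 1613.
Layer-change overhead = 1613 × 1.3 = 2096.9 s.
Altogether 20011.1 + 2096.9 = 22108 s, i.e. 6.14 hours.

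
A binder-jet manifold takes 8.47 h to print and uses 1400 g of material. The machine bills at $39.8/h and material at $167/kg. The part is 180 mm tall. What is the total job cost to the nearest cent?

$570.91

Machine cost = 39.8 × 8.47 = $337.106.
Material cost: 167 × 1400/1000 → $233.80.
Job cost: 337.106 + 233.80 = 570.906 ≈ $570.91.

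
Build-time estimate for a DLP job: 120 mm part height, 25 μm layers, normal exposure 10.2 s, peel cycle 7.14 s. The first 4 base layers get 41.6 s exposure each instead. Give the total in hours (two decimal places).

23.15 hours

Number of layers: 120 / 0.025 → 4800 (rounded up).
Bottom layers: 4 × (41.6 + 7.14) → 194.96 s.
Remaining layers = 4796 × (10.2 + 7.14) = 83162.64 s.
Total = 194.96 + 83162.64 = 83357.6 s = 23.15 hours.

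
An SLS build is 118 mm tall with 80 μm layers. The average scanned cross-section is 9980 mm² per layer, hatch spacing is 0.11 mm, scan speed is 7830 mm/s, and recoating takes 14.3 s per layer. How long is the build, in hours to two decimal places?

10.61 hours

Layer count = ceil(118 / 0.08) = 1475.
Scan path per layer = 9980 / 0.11, so 90727.3 mm.
Scan time per layer: 90727.3 / 7830 → 11.5871 s.
Time per layer = 11.5871 + 14.3 = 25.8871 s.
Total: 1475 × 25.8871 s = 38183.4725 s → 10.61 hours.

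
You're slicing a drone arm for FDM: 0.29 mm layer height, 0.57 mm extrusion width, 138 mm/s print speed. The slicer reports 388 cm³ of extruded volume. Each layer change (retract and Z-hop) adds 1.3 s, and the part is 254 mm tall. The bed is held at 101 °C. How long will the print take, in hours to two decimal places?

5.04 hours

Line area = 0.29 × 0.57, so 0.1653 mm².
Toolpath length = 388 cm³ / 0.1653 mm² = 388000 / 0.1653 = 2347247.4 mm.
Time extruding: 2347247.4 / 138 → 17009 s.
Number of layers: 254 / 0.29 → 876 (rounded up).
Z-hop total = 876 × 1.3, so 1138.8 s.
Total = 17009 + 1138.8 = 18147.8 s = 5.04 hours.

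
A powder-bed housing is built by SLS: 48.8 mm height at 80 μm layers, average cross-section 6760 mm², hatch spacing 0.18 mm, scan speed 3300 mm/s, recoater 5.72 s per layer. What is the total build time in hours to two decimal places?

Layers = ⌈48.8/0.08⌉ = 610.
Scan path per layer = 6760 / 0.18 = 37555.6 mm.
Per-layer scan time: 37555.6 / 3300 → 11.3805 s.
Layer cycle: 11.3805 + 5.72 → 17.1005 s.
Total: 610 × 17.1005 s = 10431.305 s → 2.90 hours.

2.90 hours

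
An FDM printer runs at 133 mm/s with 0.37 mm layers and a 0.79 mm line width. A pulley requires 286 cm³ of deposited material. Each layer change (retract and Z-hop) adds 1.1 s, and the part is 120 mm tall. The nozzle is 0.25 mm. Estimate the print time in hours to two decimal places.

2.14 hours

Extrusion cross-section = 0.37 × 0.79, so 0.2923 mm².
Total extruded path = 286000/0.2923 = 978446.8 mm.
Extrusion time = 978446.8 / 133 = 7356.7 s.
Number of layers: 120 / 0.37 → 325 (rounded up).
Z-hop total = 325 × 1.1 = 357.5 s.
Altogether 7356.7 + 357.5 = 7714.2 s, i.e. 2.14 hours.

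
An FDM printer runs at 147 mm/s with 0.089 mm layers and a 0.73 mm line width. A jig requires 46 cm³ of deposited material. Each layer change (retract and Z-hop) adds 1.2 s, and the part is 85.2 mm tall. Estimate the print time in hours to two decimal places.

1.66 hours

Line area = 0.089 × 0.73, so 0.06497 mm².
Toolpath length = 46 cm³ / 0.06497 mm² = 46000 / 0.06497 = 708019.1 mm.
Extrusion time = 708019.1 / 147 = 4816.5 s.
Number of layers: 85.2 / 0.089 → 958 (rounded up).
Z-hop total = 958 × 1.2, so 1149.6 s.
Altogether 4816.5 + 1149.6 = 5966.1 s, i.e. 1.66 hours.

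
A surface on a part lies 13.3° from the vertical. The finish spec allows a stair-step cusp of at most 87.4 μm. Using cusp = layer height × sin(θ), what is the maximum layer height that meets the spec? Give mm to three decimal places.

sin(13.3°) = 0.2300; t_max = 0.0874/0.2300 = 0.380 mm.

0.380 mm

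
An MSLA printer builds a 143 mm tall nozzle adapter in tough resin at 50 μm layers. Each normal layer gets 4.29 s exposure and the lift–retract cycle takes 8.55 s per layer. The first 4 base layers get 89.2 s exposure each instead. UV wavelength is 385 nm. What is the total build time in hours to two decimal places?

Layer count = ceil(143 / 0.05) = 2860.
Bottom layers = 4 × (89.2 + 8.55), so 391 s.
Regular layers = 2856 × (4.29 + 8.55), so 36671.04 s.
Sum: 391 + 36671.04 = 37062.04 s → 10.30 hours.

10.30 hours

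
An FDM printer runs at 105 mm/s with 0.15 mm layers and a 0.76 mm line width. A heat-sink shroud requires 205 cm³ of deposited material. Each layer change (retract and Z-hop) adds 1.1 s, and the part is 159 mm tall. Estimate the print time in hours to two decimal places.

5.08 hours

Extrusion cross-section = 0.15 × 0.76, so 0.114 mm².
Total extruded path = 205000/0.114 = 1798245.6 mm.
Print-move time = 1798245.6 / 105 = 17126.1 s.
Layer count = ceil(159 / 0.15) = 1060.
Non-print overhead: 1060 × 1.1 → 1166 s.
Altogether 17126.1 + 1166 = 18292.1 s, i.e. 5.08 hours.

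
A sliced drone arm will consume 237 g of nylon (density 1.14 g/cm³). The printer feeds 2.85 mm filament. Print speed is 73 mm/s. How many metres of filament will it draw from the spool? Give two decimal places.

Extruded volume: 237/1.14 = 207.8947 cm³ (207894.7 mm³).
Filament cross-section = π × (2.85/2)² = 6.3794 mm².
L = V/A = 207894.7/6.3794 = 32588.44 mm → 32.59 m.

32.59 m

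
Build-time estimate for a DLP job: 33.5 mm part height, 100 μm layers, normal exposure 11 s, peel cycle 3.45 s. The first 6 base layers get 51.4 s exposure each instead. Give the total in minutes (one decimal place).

Number of layers: 33.5 / 0.1 → 335 (rounded up).
Base layers: 6 × (51.4 + 3.45) → 329.1 s.
Regular layers = 329 × (11 + 3.45) = 4754.05 s.
Sum: 329.1 + 4754.05 = 5083.15 s → 84.7 minutes.

84.7 minutes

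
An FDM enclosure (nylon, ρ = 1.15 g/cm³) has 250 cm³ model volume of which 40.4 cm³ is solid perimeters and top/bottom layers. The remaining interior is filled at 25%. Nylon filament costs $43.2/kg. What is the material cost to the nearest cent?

$4.61

Volume inside the shell = 250 − 40.4, so 209.6 cm³.
Infill volume: 0.25 × 209.6 → 52.4 cm³.
Total extruded = 40.4 + 52.4 = 92.8 cm³.
Mass = 92.8 × 1.15, so 106.72 g.
Cost = 106.72 g / 1000 × $43.2/kg = $4.61.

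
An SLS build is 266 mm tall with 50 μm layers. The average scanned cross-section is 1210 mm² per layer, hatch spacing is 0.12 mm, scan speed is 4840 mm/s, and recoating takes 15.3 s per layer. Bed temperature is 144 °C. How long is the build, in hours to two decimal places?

25.69 hours

Number of layers: 266 / 0.05 → 5320 (rounded up).
Hatch length per layer = 1210 / 0.12 = 10083.3 mm.
Per-layer scan time = 10083.3 / 4840 = 2.0833 s.
Layer cycle: 2.0833 + 15.3 → 17.3833 s.
Total: 5320 × 17.3833 s = 92479.156 s → 25.69 hours.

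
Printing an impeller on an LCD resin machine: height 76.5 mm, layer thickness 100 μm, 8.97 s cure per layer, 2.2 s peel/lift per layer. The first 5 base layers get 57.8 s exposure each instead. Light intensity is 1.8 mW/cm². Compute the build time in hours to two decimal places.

Layer count = ceil(76.5 / 0.1) = 765.
Base layers = 5 × (57.8 + 2.2) = 300 s.
Regular layers = 760 × (8.97 + 2.2), so 8489.2 s.
Total = 300 + 8489.2 = 8789.2 s = 2.44 hours.

2.44 hours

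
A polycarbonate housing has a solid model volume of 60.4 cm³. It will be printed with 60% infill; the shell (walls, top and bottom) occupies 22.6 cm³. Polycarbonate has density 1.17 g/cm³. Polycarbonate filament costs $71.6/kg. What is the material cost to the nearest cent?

$3.79

Infill region = 60.4 − 22.6, so 37.8 cm³.
Infill deposited: 0.60 × 37.8 → 22.68 cm³.
Total extruded = 22.6 + 22.68 = 45.28 cm³.
Mass: 45.28 × 1.17 → 52.9776 g.
Cost = 52.9776 g / 1000 × $71.6/kg = $3.79.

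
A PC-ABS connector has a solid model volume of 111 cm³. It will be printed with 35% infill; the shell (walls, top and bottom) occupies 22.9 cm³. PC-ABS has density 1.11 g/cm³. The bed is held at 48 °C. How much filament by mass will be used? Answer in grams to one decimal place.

59.6 g

Infill region: 111 − 22.9 → 88.1 cm³.
Infill deposited = 0.35 × 88.1, so 30.835 cm³.
Total printed volume = 22.9 + 30.835 = 53.735 cm³.
Mass: 53.735 × 1.11 → 59.64585 g.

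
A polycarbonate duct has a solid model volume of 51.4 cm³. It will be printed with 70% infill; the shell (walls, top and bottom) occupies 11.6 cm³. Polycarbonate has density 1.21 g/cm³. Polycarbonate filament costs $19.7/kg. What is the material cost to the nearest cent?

$0.94

Interior volume: 51.4 − 11.6 → 39.8 cm³.
Infill volume: 0.70 × 39.8 → 27.86 cm³.
Total extruded = 11.6 + 27.86, so 39.46 cm³.
Mass = 39.46 × 1.21 = 47.7466 g.
Cost = 47.7466 g / 1000 × $19.7/kg = $0.94.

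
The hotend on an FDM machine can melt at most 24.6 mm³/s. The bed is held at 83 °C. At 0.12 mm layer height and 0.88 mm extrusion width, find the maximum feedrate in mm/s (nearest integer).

Extrusion cross-section = 0.12 × 0.88, so 0.1056 mm².
Max speed = 24.6 / 0.1056 = 232.95 ≈ 233 mm/s.

233 mm/s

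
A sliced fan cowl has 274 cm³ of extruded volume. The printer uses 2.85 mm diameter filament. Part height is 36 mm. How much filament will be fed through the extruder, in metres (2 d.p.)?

Cross-section of 2.85 mm filament: π·(2.85/2)² = 6.3794 mm².
Length = 274 cm³ / 6.3794 mm² = 274000 / 6.3794 = 42950.75 mm = 42.95 m.

42.95 m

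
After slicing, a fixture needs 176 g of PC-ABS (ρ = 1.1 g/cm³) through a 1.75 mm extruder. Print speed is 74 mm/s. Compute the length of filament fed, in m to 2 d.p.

Volume = 176 g / 1.1 g·cm⁻³ = 160 cm³ = 160000 mm³.
A = π r² = π × 0.875² = 2.4053 mm².
Length = 160000 / 2.4053 = 66519.77 mm = 66.52 m.

66.52 m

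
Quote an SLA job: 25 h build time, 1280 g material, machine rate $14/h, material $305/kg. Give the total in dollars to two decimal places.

Machine cost = 14 × 25 = $350.00.
Material cost = 305 × 1280/1000 = $390.40.
Job cost: 350.00 + 390.40 = $740.40.

$740.40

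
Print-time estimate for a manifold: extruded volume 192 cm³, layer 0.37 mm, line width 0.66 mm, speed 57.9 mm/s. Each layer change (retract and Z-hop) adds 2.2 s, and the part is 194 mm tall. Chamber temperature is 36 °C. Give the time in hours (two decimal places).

Extrusion cross-section = 0.37 × 0.66, so 0.2442 mm².
Toolpath length = 192 cm³ / 0.2442 mm² = 192000 / 0.2442 = 786240.8 mm.
Extrusion time = 786240.8 / 57.9, so 13579.3 s.
Layers = ⌈194/0.37⌉ = 525.
Layer-change overhead = 525 × 2.2 = 1155 s.
Altogether 13579.3 + 1155 = 14734.3 s, i.e. 4.09 hours.

4.09 hours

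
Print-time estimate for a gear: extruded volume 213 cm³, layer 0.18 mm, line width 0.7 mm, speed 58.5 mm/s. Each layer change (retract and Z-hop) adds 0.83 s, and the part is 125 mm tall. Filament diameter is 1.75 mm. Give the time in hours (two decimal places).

Extrusion cross-section = 0.18 × 0.7 = 0.126 mm².
Path length: 213000 mm³ / 0.126 mm² → 1690476.2 mm.
Extrusion time = 1690476.2 / 58.5 = 28897 s.
Layer count = ceil(125 / 0.18) = 695.
Z-hop total: 695 × 0.83 → 576.85 s.
Total = 28897 + 576.85 = 29473.85 s = 8.19 hours.

8.19 hours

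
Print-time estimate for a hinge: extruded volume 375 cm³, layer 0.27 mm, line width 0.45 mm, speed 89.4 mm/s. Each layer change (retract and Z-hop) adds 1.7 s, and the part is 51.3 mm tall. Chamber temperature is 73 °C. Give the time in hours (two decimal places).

9.68 hours

Extrusion cross-section = 0.27 × 0.45 = 0.1215 mm².
Toolpath length = 375 cm³ / 0.1215 mm² = 375000 / 0.1215 = 3086419.8 mm.
Extrusion time = 3086419.8 / 89.4, so 34523.7 s.
Number of layers: 51.3 / 0.27 → 190 (rounded up).
Non-print overhead: 190 × 1.7 → 323 s.
Total = 34523.7 + 323 = 34846.7 s = 9.68 hours.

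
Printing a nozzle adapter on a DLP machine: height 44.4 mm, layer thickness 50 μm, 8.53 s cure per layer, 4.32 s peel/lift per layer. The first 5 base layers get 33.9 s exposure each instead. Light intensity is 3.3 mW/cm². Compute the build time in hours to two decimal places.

3.20 hours

Layers = ⌈44.4/0.05⌉ = 888.
Bottom layers: 5 × (33.9 + 4.32) → 191.1 s.
Normal layers: 883 × (8.53 + 4.32) → 11346.55 s.
Total = 191.1 + 11346.55 = 11537.65 s = 3.20 hours.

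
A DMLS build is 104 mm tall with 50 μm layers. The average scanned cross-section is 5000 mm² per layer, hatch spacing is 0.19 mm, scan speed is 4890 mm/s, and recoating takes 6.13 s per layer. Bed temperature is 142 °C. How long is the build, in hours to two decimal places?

6.65 hours

Number of layers: 104 / 0.05 → 2080 (rounded up).
Per-layer scan distance: 5000 / 0.19 → 26315.8 mm.
Laser time per layer: 26315.8 / 4890 → 5.3816 s.
Per-layer time = 5.3816 + 6.13 = 11.5116 s.
Build time = 2080 × 11.5116 = 23944.128 s = 6.65 hours.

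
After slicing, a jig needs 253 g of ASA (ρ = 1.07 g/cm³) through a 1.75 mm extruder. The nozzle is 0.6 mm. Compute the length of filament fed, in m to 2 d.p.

98.30 m

Volume = 253 g / 1.07 g·cm⁻³ = 236.4486 cm³ = 236448.6 mm³.
Filament cross-section = π × (1.75/2)² = 2.4053 mm².
Length = 236448.6 / 2.4053 = 98303.16 mm = 98.30 m.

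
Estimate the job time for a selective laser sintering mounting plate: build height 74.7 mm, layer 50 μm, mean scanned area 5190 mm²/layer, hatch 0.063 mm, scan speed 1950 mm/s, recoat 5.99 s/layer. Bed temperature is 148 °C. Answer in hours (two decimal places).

20.02 hours

Layers = ⌈74.7/0.05⌉ = 1494.
Hatch length per layer = 5190 / 0.063 = 82381 mm.
Per-layer scan time = 82381 / 1950, so 42.2467 s.
Per-layer time = 42.2467 + 5.99, so 48.2367 s.
Total: 1494 × 48.2367 s = 72065.6298 s → 20.02 hours.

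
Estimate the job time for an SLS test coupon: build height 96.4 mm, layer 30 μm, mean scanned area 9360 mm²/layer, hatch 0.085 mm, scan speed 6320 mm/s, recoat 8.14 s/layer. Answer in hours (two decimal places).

Layers = ⌈96.4/0.03⌉ = 3214.
Per-layer scan distance = 9360 / 0.085 = 110117.6 mm.
Scan time per layer = 110117.6 / 6320, so 17.4237 s.
Per-layer time: 17.4237 + 8.14 → 25.5637 s.
3214 layers × 25.5637 s/layer = 82161.7318 s, i.e. 22.82 hours.

22.82 hours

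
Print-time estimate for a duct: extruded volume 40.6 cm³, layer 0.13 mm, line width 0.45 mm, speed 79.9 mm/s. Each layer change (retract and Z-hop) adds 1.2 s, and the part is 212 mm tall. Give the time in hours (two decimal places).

2.96 hours

Line area = 0.13 × 0.45 = 0.0585 mm².
Total extruded path = 40600/0.0585 = 694017.1 mm.
Time extruding = 694017.1 / 79.9 = 8686.1 s.
Layer count = ceil(212 / 0.13) = 1631.
Layer-change overhead: 1631 × 1.2 → 1957.2 s.
Total = 8686.1 + 1957.2 = 10643.3 s = 2.96 hours.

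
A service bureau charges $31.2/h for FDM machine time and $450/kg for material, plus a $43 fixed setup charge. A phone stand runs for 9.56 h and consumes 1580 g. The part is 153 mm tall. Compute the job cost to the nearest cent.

$1052.27

Machine-time cost: 31.2 × 9.56 → $298.272.
Feedstock cost = 450 × 1580/1000, so $711.00.
Adding setup: 298.272 + 711.00 + 43 → 1052.272 ≈ $1052.27.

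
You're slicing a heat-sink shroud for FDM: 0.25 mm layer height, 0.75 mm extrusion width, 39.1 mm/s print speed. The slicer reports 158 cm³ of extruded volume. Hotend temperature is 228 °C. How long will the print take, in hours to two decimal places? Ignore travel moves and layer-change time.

Line area = 0.25 × 0.75, so 0.1875 mm².
Path length: 158000 mm³ / 0.1875 mm² → 842666.7 mm.
Extrusion time: 842666.7 / 39.1 → 21551.6 s.
In the requested units: 21551.6 s = 5.99 hours.

5.99 hours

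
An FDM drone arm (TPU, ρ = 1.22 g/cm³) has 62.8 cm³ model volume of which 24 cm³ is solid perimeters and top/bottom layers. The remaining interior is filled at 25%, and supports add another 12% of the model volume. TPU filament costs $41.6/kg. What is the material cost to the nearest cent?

Interior volume = 62.8 − 24, so 38.8 cm³.
Infill volume = 0.25 × 38.8, so 9.7 cm³.
Support: 0.12 × 62.8 → 7.536 cm³.
Total printed volume = 24 + 9.7 + 7.536, so 41.236 cm³.
Mass = 41.236 × 1.22, so 50.30792 g.
Cost = 50.30792 g / 1000 × $41.6/kg = $2.09.

$2.09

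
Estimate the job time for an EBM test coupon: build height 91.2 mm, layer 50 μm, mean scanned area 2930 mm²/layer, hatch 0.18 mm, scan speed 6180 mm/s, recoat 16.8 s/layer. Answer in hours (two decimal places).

9.85 hours

Layers = ⌈91.2/0.05⌉ = 1824.
Scan path per layer = 2930 / 0.18, so 16277.8 mm.
Beam time per layer: 16277.8 / 6180 → 2.6339 s.
Per-layer time = 2.6339 + 16.8, so 19.4339 s.
1824 layers × 19.4339 s/layer = 35447.4336 s, i.e. 9.85 hours.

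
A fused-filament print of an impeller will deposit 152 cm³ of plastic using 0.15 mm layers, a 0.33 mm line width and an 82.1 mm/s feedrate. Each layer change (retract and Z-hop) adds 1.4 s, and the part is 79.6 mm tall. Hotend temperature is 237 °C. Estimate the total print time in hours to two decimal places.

Bead cross-section = 0.15 × 0.33 = 0.0495 mm².
Toolpath length = 152 cm³ / 0.0495 mm² = 152000 / 0.0495 = 3070707.1 mm.
Print-move time = 3070707.1 / 82.1, so 37402 s.
Number of layers: 79.6 / 0.15 → 531 (rounded up).
Layer-change overhead: 531 × 1.4 → 743.4 s.
Total = 37402 + 743.4 = 38145.4 s = 10.60 hours.

10.60 hours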